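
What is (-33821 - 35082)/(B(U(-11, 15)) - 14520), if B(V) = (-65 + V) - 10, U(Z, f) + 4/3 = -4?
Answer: 206709/43801 ≈ 4.7193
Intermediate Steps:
U(Z, f) = -16/3 (U(Z, f) = -4/3 - 4 = -16/3)
B(V) = -75 + V
(-33821 - 35082)/(B(U(-11, 15)) - 14520) = (-33821 - 35082)/((-75 - 16/3) - 14520) = -68903/(-241/3 - 14520) = -68903/(-43801/3) = -68903*(-3/43801) = 206709/43801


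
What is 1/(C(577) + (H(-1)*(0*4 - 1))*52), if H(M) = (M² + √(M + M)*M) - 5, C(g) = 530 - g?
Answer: 161/31329 - 52*I*√2/31329 ≈ 0.005139 - 0.0023473*I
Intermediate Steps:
H(M) = -5 + M² + √2*M^(3/2) (H(M) = (M² + √(2*M)*M) - 5 = (M² + (√2*√M)*M) - 5 = (M² + √2*M^(3/2)) - 5 = -5 + M² + √2*M^(3/2))
1/(C(577) + (H(-1)*(0*4 - 1))*52) = 1/((530 - 1*577) + ((-5 + (-1)² + √2*(-1)^(3/2))*(0*4 - 1))*52) = 1/((530 - 577) + ((-5 + 1 + √2*(-I))*(0 - 1))*52) = 1/(-47 + ((-5 + 1 - I*√2)*(-1))*52) = 1/(-47 + ((-4 - I*√2)*(-1))*52) = 1/(-47 + (4 + I*√2)*52) = 1/(-47 + (208 + 52*I*√2)) = 1/(161 + 52*I*√2)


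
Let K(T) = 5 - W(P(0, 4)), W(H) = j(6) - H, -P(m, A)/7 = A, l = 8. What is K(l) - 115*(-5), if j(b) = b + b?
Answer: 540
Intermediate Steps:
j(b) = 2*b
P(m, A) = -7*A
W(H) = 12 - H (W(H) = 2*6 - H = 12 - H)
K(T) = -35 (K(T) = 5 - (12 - (-7)*4) = 5 - (12 - 1*(-28)) = 5 - (12 + 28) = 5 - 1*40 = 5 - 40 = -35)
K(l) - 115*(-5) = -35 - 115*(-5) = -35 + 575 = 540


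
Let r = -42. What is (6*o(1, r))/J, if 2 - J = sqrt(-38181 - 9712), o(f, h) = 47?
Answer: 564/47897 + 282*I*sqrt(47893)/47897 ≈ 0.011775 + 1.2885*I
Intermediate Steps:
J = 2 - I*sqrt(47893) (J = 2 - sqrt(-38181 - 9712) = 2 - sqrt(-47893) = 2 - I*sqrt(47893) ≈ 2.0 - 218.84*I)
(6*o(1, r))/J = (6*47)/(2 - I*sqrt(47893)) = 282/(2 - I*sqrt(47893))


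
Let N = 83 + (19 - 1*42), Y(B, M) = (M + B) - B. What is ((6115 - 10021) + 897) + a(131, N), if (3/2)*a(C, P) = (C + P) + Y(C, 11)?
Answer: -8623/3 ≈ -2874.3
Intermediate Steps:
Y(B, M) = M (Y(B, M) = (B + M) - B = M)
N = 60 (N = 83 + (19 - 42) = 83 - 23 = 60)
a(C, P) = 22/3 + 2*C/3 + 2*P/3 (a(C, P) = 2*((C + P) + 11)/3 = 2*(11 + C + P)/3 = 22/3 + 2*C/3 + 2*P/3)
((6115 - 10021) + 897) + a(131, N) = ((6115 - 10021) + 897) + (22/3 + (2/3)*131 + (2/3)*60) = (-3906 + 897) + (22/3 + 262/3 + 40) = -3009 + 404/3 = -8623/3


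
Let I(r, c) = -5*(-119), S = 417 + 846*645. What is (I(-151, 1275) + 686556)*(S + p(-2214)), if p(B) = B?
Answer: 373722875823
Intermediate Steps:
S = 546087 (S = 417 + 545670 = 546087)
I(r, c) = 595
(I(-151, 1275) + 686556)*(S + p(-2214)) = (595 + 686556)*(546087 - 2214) = 687151*543873 = 373722875823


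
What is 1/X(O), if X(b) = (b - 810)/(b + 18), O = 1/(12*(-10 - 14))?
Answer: -5183/233281 ≈ -0.022218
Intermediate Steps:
O = -1/288 (O = 1/(12*(-24)) = 1/(-288) = -1/288 ≈ -0.0034722)
X(b) = (-810 + b)/(18 + b)
1/X(O) = 1/((-810 - 1/288)/(18 - 1/288)) = 1/(-233281/288/(5183/288)) = 1/((288/5183)*(-233281/288)) = 1/(-233281/5183) = -5183/233281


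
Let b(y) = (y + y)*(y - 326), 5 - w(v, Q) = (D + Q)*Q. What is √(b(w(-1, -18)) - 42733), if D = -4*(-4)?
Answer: I*√20599 ≈ 143.52*I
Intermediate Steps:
D = 16
w(v, Q) = 5 - Q*(16 + Q) (w(v, Q) = 5 - (16 + Q)*Q = 5 - Q*(16 + Q))
b(y) = 2*y*(-326 + y) (b(y) = (2*y)*(-326 + y) = 2*y*(-326 + y))
√(b(w(-1, -18)) - 42733) = √(2*(5 - 1*(-18)² - 16*(-18))*(-326 + (5 - 1*(-18)² - 16*(-18))) - 42733) = √(2*(5 - 1*324 + 288)*(-326 + (5 - 1*324 + 288)) - 42733) = √(2*(5 - 324 + 288)*(-326 + (5 - 324 + 288)) - 42733) = √(2*(-31)*(-326 - 31) - 42733) = √(2*(-31)*(-357) - 42733) = √(22134 - 42733) = √(-20599) = I*√20599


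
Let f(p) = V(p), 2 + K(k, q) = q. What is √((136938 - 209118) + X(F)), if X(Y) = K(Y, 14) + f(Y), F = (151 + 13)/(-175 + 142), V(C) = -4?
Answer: 2*I*√18043 ≈ 268.65*I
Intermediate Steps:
K(k, q) = -2 + q
f(p) = -4
F = -164/33 (F = 164/(-33) = 164*(-1/33) = -164/33 ≈ -4.9697)
X(Y) = 8 (X(Y) = (-2 + 14) - 4 = 12 - 4 = 8)
√((136938 - 209118) + X(F)) = √((136938 - 209118) + 8) = √(-72180 + 8) = √(-72172) = 2*I*√18043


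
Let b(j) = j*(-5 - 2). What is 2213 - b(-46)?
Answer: 1891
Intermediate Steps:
b(j) = -7*j (b(j) = j*(-7) = -7*j)
2213 - b(-46) = 2213 - (-7)*(-46) = 2213 - 1*322 = 2213 - 322 = 1891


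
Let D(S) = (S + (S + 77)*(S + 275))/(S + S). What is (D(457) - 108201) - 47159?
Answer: -141607695/914 ≈ -1.5493e+5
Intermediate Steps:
D(S) = (S + (77 + S)*(275 + S))/(2*S) (D(S) = (S + (77 + S)*(275 + S))/((2*S)) = (S + (77 + S)*(275 + S))*(1/(2*S)) = (S + (77 + S)*(275 + S))/(2*S))
(D(457) - 108201) - 47159 = ((1/2)*(21175 + 457*(353 + 457))/457 - 108201) - 47159 = ((1/2)*(1/457)*(21175 + 457*810) - 108201) - 47159 = ((1/2)*(1/457)*(21175 + 370170) - 108201) - 47159 = ((1/2)*(1/457)*391345 - 108201) - 47159 = (391345/914 - 108201) - 47159 = -98504369/914 - 47159 = -141607695/914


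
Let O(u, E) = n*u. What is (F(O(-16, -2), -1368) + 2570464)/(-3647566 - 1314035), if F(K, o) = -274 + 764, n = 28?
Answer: -2570954/4961601 ≈ -0.51817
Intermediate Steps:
O(u, E) = 28*u
F(K, o) = 490
(F(O(-16, -2), -1368) + 2570464)/(-3647566 - 1314035) = (490 + 2570464)/(-3647566 - 1314035) = 2570954/(-4961601) = 2570954*(-1/4961601) = -2570954/4961601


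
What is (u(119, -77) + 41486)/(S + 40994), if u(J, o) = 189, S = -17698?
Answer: 41675/23296 ≈ 1.7889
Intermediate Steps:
(u(119, -77) + 41486)/(S + 40994) = (189 + 41486)/(-17698 + 40994) = 41675/23296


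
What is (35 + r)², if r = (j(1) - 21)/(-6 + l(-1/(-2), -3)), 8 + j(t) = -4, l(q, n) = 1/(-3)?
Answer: 583696/361 ≈ 1616.9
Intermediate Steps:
l(q, n) = -⅓
j(t) = -12 (j(t) = -8 - 4 = -12)
r = 99/19 (r = (-12 - 21)/(-6 - ⅓) = -33/(-19/3) = -33*(-3/19) = 99/19 ≈ 5.2105)
(35 + r)² = (35 + 99/19)² = (764/19)² = 583696/361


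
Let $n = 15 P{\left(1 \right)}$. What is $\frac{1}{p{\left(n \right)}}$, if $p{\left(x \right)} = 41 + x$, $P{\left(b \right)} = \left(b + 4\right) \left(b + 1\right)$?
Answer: $\frac{1}{191} \approx 0.0052356$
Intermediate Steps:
$P{\left(b \right)} = \left(1 + b\right) \left(4 + b\right)$ ($P{\left(b \right)} = \left(4 + b\right) \left(1 + b\right) = \left(1 + b\right) \left(4 + b\right)$)
$n = 150$ ($n = 15 \left(4 + 1^{2} + 5 \cdot 1\right) = 15 \left(4 + 1 + 5\right) = 15 \cdot 10 = 150$)
$\frac{1}{p{\left(n \right)}} = \frac{1}{41 + 150} = \frac{1}{191}$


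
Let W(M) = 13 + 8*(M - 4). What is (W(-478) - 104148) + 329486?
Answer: 221495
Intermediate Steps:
W(M) = -19 + 8*M (W(M) = 13 + 8*(-4 + M) = 13 + (-32 + 8*M) = -19 + 8*M)
(W(-478) - 104148) + 329486 = ((-19 + 8*(-478)) - 104148) + 329486 = ((-19 - 3824) - 104148) + 329486 = (-3843 - 104148) + 329486 = -107991 + 329486 = 221495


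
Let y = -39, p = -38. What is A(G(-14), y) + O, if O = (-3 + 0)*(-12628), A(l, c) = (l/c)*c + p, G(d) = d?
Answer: 37832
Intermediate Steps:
A(l, c) = -38 + l (A(l, c) = (l/c)*c - 38 = l - 38 = -38 + l)
O = 37884 (O = -3*(-12628) = 37884)
A(G(-14), y) + O = (-38 - 14) + 37884 = -52 + 37884 = 37832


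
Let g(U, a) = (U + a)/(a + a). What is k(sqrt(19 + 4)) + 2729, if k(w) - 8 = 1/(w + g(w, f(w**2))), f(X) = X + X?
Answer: 23420325/8557 + 372*sqrt(23)/8557 ≈ 2737.2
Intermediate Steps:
f(X) = 2*X
g(U, a) = (U + a)/(2*a) (g(U, a) = (U + a)/((2*a)) = (U + a)*(1/(2*a)) = (U + a)/(2*a))
k(w) = 8 + 1/(w + (w + 2*w**2)/(4*w**2)) (k(w) = 8 + 1/(w + (w + 2*w**2)/(2*((2*w**2)))) = 8 + 1/(w + (1/(2*w**2))*(w + 2*w**2)/2) = 8 + 1/(w + (w + 2*w**2)/(4*w**2)))
k(sqrt(19 + 4)) + 2729 = 4*(2 + 5*sqrt(19 + 4) + 8*(sqrt(19 + 4))**2)/(1 + 2*sqrt(19 + 4) + 4*(sqrt(19 + 4))**2) + 2729 = 4*(2 + 5*sqrt(23) + 8*(sqrt(23))**2)/(1 + 2*sqrt(23) + 4*(sqrt(23))**2) + 2729 = 4*(2 + 5*sqrt(23) + 8*23)/(1 + 2*sqrt(23) + 4*23) + 2729 = 4*(2 + 5*sqrt(23) + 184)/(1 + 2*sqrt(23) + 92) + 2729 = 4*(186 + 5*sqrt(23))/(93 + 2*sqrt(23)) + 2729 = 2729 + 4*(186 + 5*sqrt(23))/(93 + 2*sqrt(23))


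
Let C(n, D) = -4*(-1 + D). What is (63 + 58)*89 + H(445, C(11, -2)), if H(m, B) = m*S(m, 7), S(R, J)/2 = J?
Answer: 16999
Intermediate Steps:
S(R, J) = 2*J
C(n, D) = 4 - 4*D
H(m, B) = 14*m (H(m, B) = m*(2*7) = m*14 = 14*m)
(63 + 58)*89 + H(445, C(11, -2)) = (63 + 58)*89 + 14*445 = 121*89 + 6230 = 10769 + 6230 = 16999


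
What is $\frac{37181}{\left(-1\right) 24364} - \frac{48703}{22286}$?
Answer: $- \frac{1007607829}{271488052} \approx -3.7114$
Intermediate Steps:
$\frac{37181}{\left(-1\right) 24364} - \frac{48703}{22286} = \frac{37181}{-24364} - \frac{48703}{22286} = 37181 \left(- \frac{1}{24364}\right) - \frac{48703}{22286} = - \frac{37181}{24364} - \frac{48703}{22286} = - \frac{1007607829}{271488052}$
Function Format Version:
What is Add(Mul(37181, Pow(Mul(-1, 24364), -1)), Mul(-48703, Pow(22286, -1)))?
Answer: Rational(-1007607829, 271488052) ≈ -3.7114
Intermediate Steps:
Add(Mul(37181, Pow(Mul(-1, 24364), -1)), Mul(-48703, Pow(22286, -1))) = Add(Mul(37181, Pow(-24364, -1)), Mul(-48703, Rational(1, 22286))) = Add(Mul(37181, Rational(-1, 24364)), Rational(-48703, 22286)) = Add(Rational(-37181, 24364), Rational(-48703, 22286)) = Rational(-1007607829, 271488052)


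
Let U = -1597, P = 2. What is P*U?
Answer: -3194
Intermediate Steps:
P*U = 2*(-1597) = -3194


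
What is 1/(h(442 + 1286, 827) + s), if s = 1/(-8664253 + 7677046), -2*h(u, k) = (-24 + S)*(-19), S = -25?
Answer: -1974414/919089719 ≈ -0.0021482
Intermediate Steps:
h(u, k) = -931/2 (h(u, k) = -(-24 - 25)*(-19)/2 = -(-49)*(-19)/2 = -½*931 = -931/2)
s = -1/987207 (s = 1/(-987207) = -1/987207 ≈ -1.0130e-6)
1/(h(442 + 1286, 827) + s) = 1/(-931/2 - 1/987207) = 1/(-919089719/1974414) = -1974414/919089719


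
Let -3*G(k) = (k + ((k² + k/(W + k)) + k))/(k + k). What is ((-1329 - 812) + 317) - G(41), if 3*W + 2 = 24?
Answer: -790321/435 ≈ -1816.8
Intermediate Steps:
W = 22/3 (W = -⅔ + (⅓)*24 = -⅔ + 8 = 22/3 ≈ 7.3333)
G(k) = -(k² + 2*k + k/(22/3 + k))/(6*k) (G(k) = -(k + ((k² + k/(22/3 + k)) + k))/(3*(k + k)) = -(k + ((k² + k/(22/3 + k)) + k))/(3*(2*k)) = -(k + (k + k² + k/(22/3 + k)))*1/(2*k)/3 = -(k² + 2*k + k/(22/3 + k))*1/(2*k)/3 = -(k² + 2*k + k/(22/3 + k))/(6*k))
((-1329 - 812) + 317) - G(41) = ((-1329 - 812) + 317) - (-47 - 28*41 - 3*41²)/(6*(22 + 3*41)) = (-2141 + 317) - (-47 - 1148 - 3*1681)/(6*(22 + 123)) = -1824 - (-47 - 1148 - 5043)/(6*145) = -1824 - (-6238)/(6*145) = -1824 - 1*(-3119/435) = -1824 + 3119/435 = -790321/435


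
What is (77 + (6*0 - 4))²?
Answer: 5329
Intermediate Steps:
(77 + (6*0 - 4))² = (77 + (0 - 4))² = (77 - 4)² = 73² = 5329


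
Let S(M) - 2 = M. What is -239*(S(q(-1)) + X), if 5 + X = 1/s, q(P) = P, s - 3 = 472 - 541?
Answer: 63335/66 ≈ 959.62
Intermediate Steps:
s = -66 (s = 3 + (472 - 541) = 3 - 69 = -66)
X = -331/66 (X = -5 + 1/(-66) = -5 - 1/66 = -331/66 ≈ -5.0152)
S(M) = 2 + M
-239*(S(q(-1)) + X) = -239*((2 - 1) - 331/66) = -239*(1 - 331/66) = -239*(-265/66) = 63335/66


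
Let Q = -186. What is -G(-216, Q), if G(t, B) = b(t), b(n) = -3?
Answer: 3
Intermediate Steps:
G(t, B) = -3
-G(-216, Q) = -1*(-3) = 3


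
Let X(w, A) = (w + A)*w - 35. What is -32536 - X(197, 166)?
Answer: -104012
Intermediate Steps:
X(w, A) = -35 + w*(A + w) (X(w, A) = (A + w)*w - 35 = w*(A + w) - 35 = -35 + w*(A + w))
-32536 - X(197, 166) = -32536 - (-35 + 197**2 + 166*197) = -32536 - (-35 + 38809 + 32702) = -32536 - 1*71476 = -32536 - 71476 = -104012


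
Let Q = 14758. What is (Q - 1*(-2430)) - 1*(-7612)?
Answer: 24800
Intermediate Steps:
(Q - 1*(-2430)) - 1*(-7612) = (14758 - 1*(-2430)) - 1*(-7612) = (14758 + 2430) + 7612 = 17188 + 7612 = 24800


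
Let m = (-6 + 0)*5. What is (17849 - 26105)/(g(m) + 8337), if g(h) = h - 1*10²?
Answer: -8256/8207 ≈ -1.0060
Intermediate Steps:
m = -30 (m = -6*5 = -30)
g(h) = -100 + h (g(h) = h - 1*100 = h - 100 = -100 + h)
(17849 - 26105)/(g(m) + 8337) = (17849 - 26105)/((-100 - 30) + 8337) = -8256/(-130 + 8337) = -8256/8207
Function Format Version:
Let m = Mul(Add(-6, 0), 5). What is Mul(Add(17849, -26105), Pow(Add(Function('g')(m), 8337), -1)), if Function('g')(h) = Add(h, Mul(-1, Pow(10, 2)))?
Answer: Rational(-8256, 8207) ≈ -1.0060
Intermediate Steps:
m = -30 (m = Mul(-6, 5) = -30)
Function('g')(h) = Add(-100, h) (Function('g')(h) = Add(h, Mul(-1, 100)) = Add(h, -100) = Add(-100, h))
Mul(Add(17849, -26105), Pow(Add(Function('g')(m), 8337), -1)) = Mul(Add(17849, -26105), Pow(Add(Add(-100, -30), 8337), -1)) = Mul(-8256, Pow(Add(-130, 8337), -1)) = Mul(-8256, Pow(8207, -1)) = Mul(-8256, Rational(1, 8207)) = Rational(-8256, 8207)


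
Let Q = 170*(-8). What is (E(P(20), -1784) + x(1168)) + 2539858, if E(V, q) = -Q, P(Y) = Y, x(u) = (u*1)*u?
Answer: 3905442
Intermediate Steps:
x(u) = u**2 (x(u) = u*u = u**2)
Q = -1360
E(V, q) = 1360 (E(V, q) = -1*(-1360) = 1360)
(E(P(20), -1784) + x(1168)) + 2539858 = (1360 + 1168**2) + 2539858 = (1360 + 1364224) + 2539858 = 1365584 + 2539858 = 3905442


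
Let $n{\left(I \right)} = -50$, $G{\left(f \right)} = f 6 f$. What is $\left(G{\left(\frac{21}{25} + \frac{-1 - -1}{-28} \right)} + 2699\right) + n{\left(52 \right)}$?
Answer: $\frac{1658271}{625} \approx 2653.2$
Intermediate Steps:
$G{\left(f \right)} = 6 f^{2}$ ($G{\left(f \right)} = 6 f f = 6 f^{2}$)
$\left(G{\left(\frac{21}{25} + \frac{-1 - -1}{-28} \right)} + 2699\right) + n{\left(52 \right)} = \left(6 \left(\frac{21}{25} + \frac{-1 - -1}{-28}\right)^{2} + 2699\right) - 50 = \left(6 \left(21 \cdot \frac{1}{25} + \left(-1 + 1\right) \left(- \frac{1}{28}\right)\right)^{2} + 2699\right) - 50 = \left(6 \left(\frac{21}{25} + 0 \left(- \frac{1}{28}\right)\right)^{2} + 2699\right) - 50 = \left(6 \left(\frac{21}{25} + 0\right)^{2} + 2699\right) - 50 = \left(6 \left(\frac{21}{25}\right)^{2} + 2699\right) - 50 = \left(6 \cdot \frac{441}{625} + 2699\right) - 50 = \left(\frac{2646}{625} + 2699\right) - 50 = \frac{1689521}{625} - 50 = \frac{1658271}{625}$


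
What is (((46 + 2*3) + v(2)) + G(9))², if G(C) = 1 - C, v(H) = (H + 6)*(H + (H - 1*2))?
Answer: 3600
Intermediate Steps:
v(H) = (-2 + 2*H)*(6 + H) (v(H) = (6 + H)*(H + (H - 2)) = (6 + H)*(H + (-2 + H)) = (6 + H)*(-2 + 2*H) = (-2 + 2*H)*(6 + H))
(((46 + 2*3) + v(2)) + G(9))² = (((46 + 2*3) + (-12 + 2*2² + 10*2)) + (1 - 1*9))² = (((46 + 6) + (-12 + 2*4 + 20)) + (1 - 9))² = ((52 + (-12 + 8 + 20)) - 8)² = ((52 + 16) - 8)² = (68 - 8)² = 60² = 3600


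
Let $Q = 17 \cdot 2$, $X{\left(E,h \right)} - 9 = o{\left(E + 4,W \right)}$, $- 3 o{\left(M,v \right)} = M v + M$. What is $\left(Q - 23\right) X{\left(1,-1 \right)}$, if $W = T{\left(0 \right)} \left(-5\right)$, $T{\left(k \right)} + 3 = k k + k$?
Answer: $- \frac{583}{3} \approx -194.33$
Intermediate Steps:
$T{\left(k \right)} = -3 + k + k^{2}$ ($T{\left(k \right)} = -3 + \left(k k + k\right) = -3 + \left(k^{2} + k\right) = -3 + \left(k + k^{2}\right) = -3 + k + k^{2}$)
$W = 15$ ($W = \left(-3 + 0 + 0^{2}\right) \left(-5\right) = \left(-3 + 0 + 0\right) \left(-5\right) = \left(-3\right) \left(-5\right) = 15$)
$o{\left(M,v \right)} = - \frac{M}{3} - \frac{M v}{3}$ ($o{\left(M,v \right)} = - \frac{M v + M}{3} = - \frac{M + M v}{3} = - \frac{M}{3} - \frac{M v}{3}$)
$X{\left(E,h \right)} = - \frac{37}{3} - \frac{16 E}{3}$ ($X{\left(E,h \right)} = 9 - \frac{\left(E + 4\right) \left(1 + 15\right)}{3} = 9 - \frac{1}{3} \left(4 + E\right) 16 = 9 - \left(\frac{64}{3} + \frac{16 E}{3}\right) = - \frac{37}{3} - \frac{16 E}{3}$)
$Q = 34$
$\left(Q - 23\right) X{\left(1,-1 \right)} = \left(34 - 23\right) \left(- \frac{37}{3} - \frac{16}{3}\right) = 11 \left(- \frac{37}{3} - \frac{16}{3}\right) = 11 \left(- \frac{53}{3}\right) = - \frac{583}{3}$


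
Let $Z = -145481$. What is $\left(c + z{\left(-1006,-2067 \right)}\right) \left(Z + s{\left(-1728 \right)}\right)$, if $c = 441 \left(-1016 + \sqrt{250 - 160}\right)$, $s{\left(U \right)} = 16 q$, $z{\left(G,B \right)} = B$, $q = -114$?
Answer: $66305368515 - 194884515 \sqrt{10} \approx 6.5689 \cdot 10^{10}$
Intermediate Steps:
$s{\left(U \right)} = -1824$ ($s{\left(U \right)} = 16 \left(-114\right) = -1824$)
$c = -448056 + 1323 \sqrt{10}$ ($c = 441 \left(-1016 + \sqrt{90}\right) = 441 \left(-1016 + 3 \sqrt{10}\right) = -448056 + 1323 \sqrt{10} \approx -4.4387 \cdot 10^{5}$)
$\left(c + z{\left(-1006,-2067 \right)}\right) \left(Z + s{\left(-1728 \right)}\right) = \left(\left(-448056 + 1323 \sqrt{10}\right) - 2067\right) \left(-145481 - 1824\right) = \left(-450123 + 1323 \sqrt{10}\right) \left(-147305\right) = 66305368515 - 194884515 \sqrt{10}$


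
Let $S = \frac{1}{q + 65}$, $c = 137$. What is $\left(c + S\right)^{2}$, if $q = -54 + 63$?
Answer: $\frac{102799321}{5476} \approx 18773.0$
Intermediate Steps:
$q = 9$
$S = \frac{1}{74}$ ($S = \frac{1}{9 + 65} = \frac{1}{74} \approx 0.013514$)
$\left(c + S\right)^{2} = \left(137 + \frac{1}{74}\right)^{2} = \left(\frac{10139}{74}\right)^{2} = \frac{102799321}{5476}$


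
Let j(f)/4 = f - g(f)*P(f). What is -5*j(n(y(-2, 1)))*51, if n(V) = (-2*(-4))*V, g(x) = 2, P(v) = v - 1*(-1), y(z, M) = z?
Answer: -14280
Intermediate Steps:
P(v) = 1 + v (P(v) = v + 1 = 1 + v)
n(V) = 8*V
j(f) = -8 - 4*f (j(f) = 4*(f - 2*(1 + f)) = 4*(f - (2 + 2*f)) = 4*(f + (-2 - 2*f)) = 4*(-2 - f) = -8 - 4*f)
-5*j(n(y(-2, 1)))*51 = -5*(-8 - 32*(-2))*51 = -5*(-8 - 4*(-16))*51 = -5*(-8 + 64)*51 = -5*56*51 = -280*51 = -14280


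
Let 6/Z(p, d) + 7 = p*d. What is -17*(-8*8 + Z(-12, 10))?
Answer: 138278/127 ≈ 1088.8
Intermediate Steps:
Z(p, d) = 6/(-7 + d*p) (Z(p, d) = 6/(-7 + p*d) = 6/(-7 + d*p))
-17*(-8*8 + Z(-12, 10)) = -17*(-8*8 + 6/(-7 + 10*(-12))) = -17*(-64 + 6/(-7 - 120)) = -17*(-64 + 6/(-127)) = -17*(-64 + 6*(-1/127)) = -17*(-64 - 6/127) = -17*(-8134/127) = 138278/127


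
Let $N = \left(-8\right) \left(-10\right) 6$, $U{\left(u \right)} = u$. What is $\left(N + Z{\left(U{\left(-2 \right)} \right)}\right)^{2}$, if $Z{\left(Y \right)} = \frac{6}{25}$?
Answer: $\frac{144144036}{625} \approx 2.3063 \cdot 10^{5}$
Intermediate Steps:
$N = 480$ ($N = 80 \cdot 6 = 480$)
$Z{\left(Y \right)} = \frac{6}{25}$ ($Z{\left(Y \right)} = 6 \cdot \frac{1}{25} = \frac{6}{25}$)
$\left(N + Z{\left(U{\left(-2 \right)} \right)}\right)^{2} = \left(480 + \frac{6}{25}\right)^{2} = \left(\frac{12006}{25}\right)^{2} = \frac{144144036}{625}$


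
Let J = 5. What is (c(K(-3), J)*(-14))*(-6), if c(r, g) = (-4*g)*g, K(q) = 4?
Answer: -8400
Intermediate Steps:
c(r, g) = -4*g²
(c(K(-3), J)*(-14))*(-6) = (-4*5²*(-14))*(-6) = (-4*25*(-14))*(-6) = -100*(-14)*(-6) = 1400*(-6) = -8400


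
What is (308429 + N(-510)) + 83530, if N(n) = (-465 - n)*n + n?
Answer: 368499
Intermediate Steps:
N(n) = n + n*(-465 - n) (N(n) = n*(-465 - n) + n = n + n*(-465 - n))
(308429 + N(-510)) + 83530 = (308429 - 1*(-510)*(464 - 510)) + 83530 = (308429 - 1*(-510)*(-46)) + 83530 = (308429 - 23460) + 83530 = 284969 + 83530 = 368499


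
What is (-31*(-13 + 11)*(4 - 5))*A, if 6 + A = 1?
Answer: 310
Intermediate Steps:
A = -5 (A = -6 + 1 = -5)
(-31*(-13 + 11)*(4 - 5))*A = -31*(-13 + 11)*(4 - 5)*(-5) = -(-62)*(-1)*(-5) = -31*2*(-5) = -62*(-5) = 310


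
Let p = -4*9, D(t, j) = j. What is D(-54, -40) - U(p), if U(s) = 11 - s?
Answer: -87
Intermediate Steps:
p = -36
D(-54, -40) - U(p) = -40 - (11 - 1*(-36)) = -40 - (11 + 36) = -40 - 1*47 = -40 - 47 = -87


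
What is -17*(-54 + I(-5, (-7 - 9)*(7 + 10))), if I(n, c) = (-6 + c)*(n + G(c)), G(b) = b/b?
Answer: -17986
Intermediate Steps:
G(b) = 1
I(n, c) = (1 + n)*(-6 + c) (I(n, c) = (-6 + c)*(n + 1) = (-6 + c)*(1 + n) = (1 + n)*(-6 + c))
-17*(-54 + I(-5, (-7 - 9)*(7 + 10))) = -17*(-54 + (-6 + (-7 - 9)*(7 + 10) - 6*(-5) + ((-7 - 9)*(7 + 10))*(-5))) = -17*(-54 + (-6 - 16*17 + 30 - 16*17*(-5))) = -17*(-54 + (-6 - 272 + 30 - 272*(-5))) = -17*(-54 + (-6 - 272 + 30 + 1360)) = -17*(-54 + 1112) = -17*1058 = -17986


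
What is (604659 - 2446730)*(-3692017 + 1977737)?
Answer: 3157825473880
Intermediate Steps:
(604659 - 2446730)*(-3692017 + 1977737) = -1842071*(-1714280) = 3157825473880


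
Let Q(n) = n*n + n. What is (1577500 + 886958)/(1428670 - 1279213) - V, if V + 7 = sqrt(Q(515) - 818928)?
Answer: 1170219/49819 - 2*I*sqrt(138297) ≈ 23.489 - 743.77*I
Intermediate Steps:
Q(n) = n + n**2 (Q(n) = n**2 + n = n + n**2)
V = -7 + 2*I*sqrt(138297) (V = -7 + sqrt(515*(1 + 515) - 818928) = -7 + sqrt(515*516 - 818928) = -7 + sqrt(265740 - 818928) = -7 + sqrt(-553188) = -7 + 2*I*sqrt(138297) ≈ -7.0 + 743.77*I)
(1577500 + 886958)/(1428670 - 1279213) - V = (1577500 + 886958)/(1428670 - 1279213) - (-7 + 2*I*sqrt(138297)) = 2464458/149457 + (7 - 2*I*sqrt(138297)) = 2464458*(1/149457) + (7 - 2*I*sqrt(138297)) = 821486/49819 + (7 - 2*I*sqrt(138297)) = 1170219/49819 - 2*I*sqrt(138297)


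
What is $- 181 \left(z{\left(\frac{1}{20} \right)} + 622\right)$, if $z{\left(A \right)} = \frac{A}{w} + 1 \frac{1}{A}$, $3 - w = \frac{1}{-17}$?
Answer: $- \frac{120853157}{1040} \approx -1.1621 \cdot 10^{5}$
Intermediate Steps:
$w = \frac{52}{17}$ ($w = 3 - \frac{1}{-17} = 3 - - \frac{1}{17} = 3 + \frac{1}{17} = \frac{52}{17} \approx 3.0588$)
$z{\left(A \right)} = \frac{1}{A} + \frac{17 A}{52}$ ($z{\left(A \right)} = \frac{A}{\frac{52}{17}} + 1 \frac{1}{A} = A \frac{17}{52} + \frac{1}{A} = \frac{17 A}{52} + \frac{1}{A} = \frac{1}{A} + \frac{17 A}{52}$)
$- 181 \left(z{\left(\frac{1}{20} \right)} + 622\right) = - 181 \left(\left(\frac{1}{\frac{1}{20}} + \frac{17}{52 \cdot 20}\right) + 622\right) = - 181 \left(\left(\frac{1}{\frac{1}{20}} + \frac{17}{52} \cdot \frac{1}{20}\right) + 622\right) = - 181 \left(\left(20 + \frac{17}{1040}\right) + 622\right) = - 181 \left(\frac{20817}{1040} + 622\right) = \left(-181\right) \frac{667697}{1040} = - \frac{120853157}{1040}$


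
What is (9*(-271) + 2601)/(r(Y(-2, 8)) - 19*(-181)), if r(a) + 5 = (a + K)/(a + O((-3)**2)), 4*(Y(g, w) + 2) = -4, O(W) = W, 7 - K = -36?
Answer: 243/5161 ≈ 0.047084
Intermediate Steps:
K = 43 (K = 7 - 1*(-36) = 7 + 36 = 43)
Y(g, w) = -3 (Y(g, w) = -2 + (1/4)*(-4) = -2 - 1 = -3)
r(a) = -5 + (43 + a)/(9 + a) (r(a) = -5 + (a + 43)/(a + (-3)**2) = -5 + (43 + a)/(a + 9) = -5 + (43 + a)/(9 + a))
(9*(-271) + 2601)/(r(Y(-2, 8)) - 19*(-181)) = (9*(-271) + 2601)/(2*(-1 - 2*(-3))/(9 - 3) - 19*(-181)) = (-2439 + 2601)/(2*(-1 + 6)/6 + 3439) = 162/(2*(1/6)*5 + 3439) = 162/(5/3 + 3439) = 162/(10322/3) = 162*(3/10322) = 243/5161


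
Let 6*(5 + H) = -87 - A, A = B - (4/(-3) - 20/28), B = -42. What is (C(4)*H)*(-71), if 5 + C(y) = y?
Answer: -57439/63 ≈ -911.73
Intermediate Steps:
C(y) = -5 + y
A = -839/21 (A = -42 - (4/(-3) - 20/28) = -42 - (4*(-⅓) - 20*1/28) = -42 - (-4/3 - 5/7) = -42 - 1*(-43/21) = -42 + 43/21 = -839/21 ≈ -39.952)
H = -809/63 (H = -5 + (-87 - 1*(-839/21))/6 = -5 + (-87 + 839/21)/6 = -5 + (⅙)*(-988/21) = -5 - 494/63 = -809/63 ≈ -12.841)
(C(4)*H)*(-71) = ((-5 + 4)*(-809/63))*(-71) = -1*(-809/63)*(-71) = (809/63)*(-71) = -57439/63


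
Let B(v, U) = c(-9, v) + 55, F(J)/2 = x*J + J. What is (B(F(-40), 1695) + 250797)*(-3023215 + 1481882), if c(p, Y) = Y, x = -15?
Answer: -388372758676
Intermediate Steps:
F(J) = -28*J (F(J) = 2*(-15*J + J) = 2*(-14*J) = -28*J)
B(v, U) = 55 + v (B(v, U) = v + 55 = 55 + v)
(B(F(-40), 1695) + 250797)*(-3023215 + 1481882) = ((55 - 28*(-40)) + 250797)*(-3023215 + 1481882) = ((55 + 1120) + 250797)*(-1541333) = (1175 + 250797)*(-1541333) = 251972*(-1541333) = -388372758676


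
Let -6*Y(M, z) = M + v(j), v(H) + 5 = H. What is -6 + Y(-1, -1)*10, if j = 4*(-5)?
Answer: 112/3 ≈ 37.333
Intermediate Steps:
j = -20
v(H) = -5 + H
Y(M, z) = 25/6 - M/6 (Y(M, z) = -(M + (-5 - 20))/6 = -(M - 25)/6 = -(-25 + M)/6 = 25/6 - M/6)
-6 + Y(-1, -1)*10 = -6 + (25/6 - ⅙*(-1))*10 = -6 + (25/6 + ⅙)*10 = -6 + (13/3)*10 = -6 + 130/3 = 112/3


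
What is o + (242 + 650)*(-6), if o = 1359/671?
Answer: -3589833/671 ≈ -5350.0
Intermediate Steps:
o = 1359/671 (o = 1359*(1/671) = 1359/671 ≈ 2.0253)
o + (242 + 650)*(-6) = 1359/671 + (242 + 650)*(-6) = 1359/671 + 892*(-6) = 1359/671 - 5352 = -3589833/671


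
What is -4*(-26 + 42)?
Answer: -64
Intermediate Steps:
-4*(-26 + 42) = -4*16 = -64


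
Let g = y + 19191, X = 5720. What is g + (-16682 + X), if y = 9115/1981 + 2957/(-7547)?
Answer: 123091478091/14950607 ≈ 8233.2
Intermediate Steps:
y = 62933088/14950607 (y = 9115*(1/1981) + 2957*(-1/7547) = 9115/1981 - 2957/7547 = 62933088/14950607 ≈ 4.2094)
g = 286980032025/14950607 (g = 62933088/14950607 + 19191 = 286980032025/14950607 ≈ 19195.)
g + (-16682 + X) = 286980032025/14950607 + (-16682 + 5720) = 286980032025/14950607 - 10962 = 123091478091/14950607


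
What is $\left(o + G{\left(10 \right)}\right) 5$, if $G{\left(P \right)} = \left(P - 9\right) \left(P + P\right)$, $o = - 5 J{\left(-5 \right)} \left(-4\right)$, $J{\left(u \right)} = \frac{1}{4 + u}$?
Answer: $0$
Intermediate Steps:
$o = -20$ ($o = - \frac{5}{4 - 5} \left(-4\right) = - \frac{5}{-1} \left(-4\right) = \left(-5\right) \left(-1\right) \left(-4\right) = 5 \left(-4\right) = -20$)
$G{\left(P \right)} = 2 P \left(-9 + P\right)$ ($G{\left(P \right)} = \left(-9 + P\right) 2 P = 2 P \left(-9 + P\right)$)
$\left(o + G{\left(10 \right)}\right) 5 = \left(-20 + 2 \cdot 10 \left(-9 + 10\right)\right) 5 = \left(-20 + 2 \cdot 10 \cdot 1\right) 5 = \left(-20 + 20\right) 5 = 0 \cdot 5 = 0$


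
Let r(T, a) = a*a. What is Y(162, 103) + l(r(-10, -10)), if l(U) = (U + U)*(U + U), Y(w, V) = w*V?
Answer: 56686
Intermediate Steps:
r(T, a) = a**2
Y(w, V) = V*w
l(U) = 4*U**2 (l(U) = (2*U)*(2*U) = 4*U**2)
Y(162, 103) + l(r(-10, -10)) = 103*162 + 4*((-10)**2)**2 = 16686 + 4*100**2 = 16686 + 4*10000 = 16686 + 40000 = 56686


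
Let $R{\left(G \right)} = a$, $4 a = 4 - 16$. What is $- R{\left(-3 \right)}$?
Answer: $3$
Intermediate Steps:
$a = -3$ ($a = \frac{4 - 16}{4} = \frac{1}{4} \left(-12\right) = -3$)
$R{\left(G \right)} = -3$
$- R{\left(-3 \right)} = \left(-1\right) \left(-3\right) = 3$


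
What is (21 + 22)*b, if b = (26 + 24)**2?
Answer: 107500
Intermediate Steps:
b = 2500 (b = 50**2 = 2500)
(21 + 22)*b = (21 + 22)*2500 = 43*2500 = 107500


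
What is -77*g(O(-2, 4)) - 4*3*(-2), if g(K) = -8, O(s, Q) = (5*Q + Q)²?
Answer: 640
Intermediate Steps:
O(s, Q) = 36*Q² (O(s, Q) = (6*Q)² = 36*Q²)
-77*g(O(-2, 4)) - 4*3*(-2) = -77*(-8) - 4*3*(-2) = 616 - 12*(-2) = 616 + 24 = 640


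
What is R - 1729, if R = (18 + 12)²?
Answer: -829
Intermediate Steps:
R = 900 (R = 30² = 900)
R - 1729 = 900 - 1729 = -829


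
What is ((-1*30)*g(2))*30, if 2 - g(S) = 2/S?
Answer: -900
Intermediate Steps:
g(S) = 2 - 2/S
((-1*30)*g(2))*30 = ((-1*30)*(2 - 2/2))*30 = -30*(2 - 2*1/2)*30 = -30*(2 - 1)*30 = -30*1*30 = -30*30 = -900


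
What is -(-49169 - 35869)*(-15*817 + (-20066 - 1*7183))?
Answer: -3359341152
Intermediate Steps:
-(-49169 - 35869)*(-15*817 + (-20066 - 1*7183)) = -(-85038)*(-12255 + (-20066 - 7183)) = -(-85038)*(-12255 - 27249) = -(-85038)*(-39504) = -1*3359341152 = -3359341152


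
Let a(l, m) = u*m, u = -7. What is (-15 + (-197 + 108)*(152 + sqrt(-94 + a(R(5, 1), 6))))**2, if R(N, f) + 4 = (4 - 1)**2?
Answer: 182335593 + 4821308*I*sqrt(34) ≈ 1.8234e+8 + 2.8113e+7*I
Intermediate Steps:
R(N, f) = 5 (R(N, f) = -4 + (4 - 1)**2 = -4 + 3**2 = -4 + 9 = 5)
a(l, m) = -7*m
(-15 + (-197 + 108)*(152 + sqrt(-94 + a(R(5, 1), 6))))**2 = (-15 + (-197 + 108)*(152 + sqrt(-94 - 7*6)))**2 = (-15 - 89*(152 + sqrt(-94 - 42)))**2 = (-15 - 89*(152 + sqrt(-136)))**2 = (-15 - 89*(152 + 2*I*sqrt(34)))**2 = (-15 + (-13528 - 178*I*sqrt(34)))**2 = (-13543 - 178*I*sqrt(34))**2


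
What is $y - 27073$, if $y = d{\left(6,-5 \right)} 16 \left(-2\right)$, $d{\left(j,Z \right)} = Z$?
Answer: $-26913$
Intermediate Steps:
$y = 160$ ($y = \left(-5\right) 16 \left(-2\right) = \left(-80\right) \left(-2\right) = 160$)
$y - 27073 = 160 - 27073 = -26913$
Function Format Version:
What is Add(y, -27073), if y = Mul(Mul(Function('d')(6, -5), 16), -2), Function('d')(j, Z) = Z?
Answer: -26913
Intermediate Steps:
y = 160 (y = Mul(Mul(-5, 16), -2) = Mul(-80, -2) = 160)
Add(y, -27073) = Add(160, -27073) = -26913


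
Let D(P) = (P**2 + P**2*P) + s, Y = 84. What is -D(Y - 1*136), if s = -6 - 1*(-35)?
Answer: 137875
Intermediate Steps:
s = 29 (s = -6 + 35 = 29)
D(P) = 29 + P**2 + P**3 (D(P) = (P**2 + P**2*P) + 29 = (P**2 + P**3) + 29 = 29 + P**2 + P**3)
-D(Y - 1*136) = -(29 + (84 - 1*136)**2 + (84 - 1*136)**3) = -(29 + (84 - 136)**2 + (84 - 136)**3) = -(29 + (-52)**2 + (-52)**3) = -(29 + 2704 - 140608) = -1*(-137875) = 137875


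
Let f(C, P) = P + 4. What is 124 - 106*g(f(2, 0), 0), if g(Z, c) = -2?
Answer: 336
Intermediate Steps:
f(C, P) = 4 + P
124 - 106*g(f(2, 0), 0) = 124 - 106*(-2) = 124 + 212 = 336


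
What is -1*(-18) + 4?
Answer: 22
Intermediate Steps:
-1*(-18) + 4 = 18 + 4 = 22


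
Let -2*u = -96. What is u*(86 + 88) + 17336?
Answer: 25688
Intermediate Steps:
u = 48 (u = -½*(-96) = 48)
u*(86 + 88) + 17336 = 48*(86 + 88) + 17336 = 48*174 + 17336 = 8352 + 17336 = 25688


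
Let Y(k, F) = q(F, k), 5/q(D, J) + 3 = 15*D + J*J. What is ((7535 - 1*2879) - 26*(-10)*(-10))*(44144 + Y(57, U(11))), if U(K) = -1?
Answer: 293245777064/3231 ≈ 9.0760e+7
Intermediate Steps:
q(D, J) = 5/(-3 + J² + 15*D) (q(D, J) = 5/(-3 + (15*D + J*J)) = 5/(-3 + (15*D + J²)) = 5/(-3 + (J² + 15*D)) = 5/(-3 + J² + 15*D))
Y(k, F) = 5/(-3 + k² + 15*F)
((7535 - 1*2879) - 26*(-10)*(-10))*(44144 + Y(57, U(11))) = ((7535 - 1*2879) - 26*(-10)*(-10))*(44144 + 5/(-3 + 57² + 15*(-1))) = ((7535 - 2879) + 260*(-10))*(44144 + 5/(-3 + 3249 - 15)) = (4656 - 2600)*(44144 + 5/3231) = 2056*(44144 + 5*(1/3231)) = 2056*(44144 + 5/3231) = 2056*(142629269/3231) = 293245777064/3231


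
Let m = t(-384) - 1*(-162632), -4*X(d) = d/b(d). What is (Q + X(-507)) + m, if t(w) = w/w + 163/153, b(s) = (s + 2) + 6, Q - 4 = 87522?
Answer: 76395804469/305388 ≈ 2.5016e+5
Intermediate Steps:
Q = 87526 (Q = 4 + 87522 = 87526)
b(s) = 8 + s (b(s) = (2 + s) + 6 = 8 + s)
X(d) = -d/(4*(8 + d))
t(w) = 316/153 (t(w) = 1 + 163*(1/153) = 1 + 163/153 = 316/153)
m = 24883012/153 (m = 316/153 - 1*(-162632) = 316/153 + 162632 = 24883012/153 ≈ 1.6263e+5)
(Q + X(-507)) + m = (87526 - 1*(-507)/(32 + 4*(-507))) + 24883012/153 = (87526 - 1*(-507)/(32 - 2028)) + 24883012/153 = (87526 - 1*(-507)/(-1996)) + 24883012/153 = (87526 - 1*(-507)*(-1/1996)) + 24883012/153 = (87526 - 507/1996) + 24883012/153 = 174701389/1996 + 24883012/153 = 76395804469/305388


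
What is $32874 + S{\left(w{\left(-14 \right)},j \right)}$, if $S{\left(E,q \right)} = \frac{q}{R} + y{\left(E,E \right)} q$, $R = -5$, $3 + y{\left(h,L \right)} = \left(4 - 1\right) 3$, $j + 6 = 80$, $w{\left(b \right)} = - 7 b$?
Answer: $\frac{166516}{5} \approx 33303.0$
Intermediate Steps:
$j = 74$ ($j = -6 + 80 = 74$)
$y{\left(h,L \right)} = 6$ ($y{\left(h,L \right)} = -3 + \left(4 - 1\right) 3 = -3 + 3 \cdot 3 = -3 + 9 = 6$)
$S{\left(E,q \right)} = \frac{29 q}{5}$ ($S{\left(E,q \right)} = \frac{q}{-5} + 6 q = q \left(- \frac{1}{5}\right) + 6 q = - \frac{q}{5} + 6 q = \frac{29 q}{5}$)
$32874 + S{\left(w{\left(-14 \right)},j \right)} = 32874 + \frac{29}{5} \cdot 74 = 32874 + \frac{2146}{5} = \frac{166516}{5}$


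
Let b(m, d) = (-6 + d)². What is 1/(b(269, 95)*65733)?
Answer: 1/520671093 ≈ 1.9206e-9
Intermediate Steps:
1/(b(269, 95)*65733) = 1/((-6 + 95)²*65733) = (1/65733)/89² = (1/65733)/7921 = (1/7921)*(1/65733) = 1/520671093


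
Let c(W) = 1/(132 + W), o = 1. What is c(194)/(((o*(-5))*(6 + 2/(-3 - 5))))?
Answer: -2/18745 ≈ -0.00010670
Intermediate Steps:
c(194)/(((o*(-5))*(6 + 2/(-3 - 5)))) = 1/((132 + 194)*(((1*(-5))*(6 + 2/(-3 - 5))))) = 1/(326*((-5*(6 + 2/(-8))))) = 1/(326*((-5*(6 - 1/8*2)))) = 1/(326*((-5*(6 - 1/4)))) = 1/(326*((-5*23/4))) = 1/(326*(-115/4)) = (1/326)*(-4/115) = -2/18745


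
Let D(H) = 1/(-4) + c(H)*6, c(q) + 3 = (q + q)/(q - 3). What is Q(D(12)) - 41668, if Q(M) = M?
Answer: -166681/4 ≈ -41670.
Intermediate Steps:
c(q) = -3 + 2*q/(-3 + q) (c(q) = -3 + (q + q)/(q - 3) = -3 + (2*q)/(-3 + q) = -3 + 2*q/(-3 + q))
D(H) = -1/4 + 6*(9 - H)/(-3 + H) (D(H) = 1/(-4) + ((9 - H)/(-3 + H))*6 = -1/4 + 6*(9 - H)/(-3 + H))
Q(D(12)) - 41668 = (219 - 25*12)/(4*(-3 + 12)) - 41668 = (1/4)*(219 - 300)/9 - 41668 = (1/4)*(1/9)*(-81) - 41668 = -9/4 - 41668 = -166681/4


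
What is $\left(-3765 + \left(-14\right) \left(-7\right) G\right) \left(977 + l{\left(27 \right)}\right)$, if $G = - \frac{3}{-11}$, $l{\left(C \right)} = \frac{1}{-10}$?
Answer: $- \frac{401711049}{110} \approx -3.6519 \cdot 10^{6}$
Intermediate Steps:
$l{\left(C \right)} = - \frac{1}{10}$
$G = \frac{3}{11}$ ($G = \left(-3\right) \left(- \frac{1}{11}\right) = \frac{3}{11} \approx 0.27273$)
$\left(-3765 + \left(-14\right) \left(-7\right) G\right) \left(977 + l{\left(27 \right)}\right) = \left(-3765 + \left(-14\right) \left(-7\right) \frac{3}{11}\right) \left(977 - \frac{1}{10}\right) = \left(-3765 + 98 \cdot \frac{3}{11}\right) \frac{9769}{10} = \left(-3765 + \frac{294}{11}\right) \frac{9769}{10} = \left(- \frac{41121}{11}\right) \frac{9769}{10} = - \frac{401711049}{110}$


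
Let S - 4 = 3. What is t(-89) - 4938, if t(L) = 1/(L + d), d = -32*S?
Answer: -1545595/313 ≈ -4938.0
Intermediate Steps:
S = 7 (S = 4 + 3 = 7)
d = -224 (d = -32*7 = -224)
t(L) = 1/(-224 + L) (t(L) = 1/(L - 224) = 1/(-224 + L))
t(-89) - 4938 = 1/(-224 - 89) - 4938 = 1/(-313) - 4938 = -1/313 - 4938 = -1545595/313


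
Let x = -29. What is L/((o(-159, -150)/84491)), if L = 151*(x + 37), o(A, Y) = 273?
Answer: 102065128/273 ≈ 3.7387e+5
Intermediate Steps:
L = 1208 (L = 151*(-29 + 37) = 151*8 = 1208)
L/((o(-159, -150)/84491)) = 1208/((273/84491)) = 1208/((273*(1/84491))) = 1208/(273/84491) = 1208*(84491/273) = 102065128/273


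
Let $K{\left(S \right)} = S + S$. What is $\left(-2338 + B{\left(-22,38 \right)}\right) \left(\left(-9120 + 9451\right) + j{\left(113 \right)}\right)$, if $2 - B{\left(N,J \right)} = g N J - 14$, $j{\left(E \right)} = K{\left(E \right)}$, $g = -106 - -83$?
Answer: $-12003350$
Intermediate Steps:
$g = -23$ ($g = -106 + 83 = -23$)
$K{\left(S \right)} = 2 S$
$j{\left(E \right)} = 2 E$
$B{\left(N,J \right)} = 16 + 23 J N$ ($B{\left(N,J \right)} = 2 - \left(- 23 N J - 14\right) = 2 - \left(- 23 J N - 14\right) = 2 - \left(-14 - 23 J N\right) = 2 + \left(14 + 23 J N\right) = 16 + 23 J N$)
$\left(-2338 + B{\left(-22,38 \right)}\right) \left(\left(-9120 + 9451\right) + j{\left(113 \right)}\right) = \left(-2338 + \left(16 + 23 \cdot 38 \left(-22\right)\right)\right) \left(\left(-9120 + 9451\right) + 2 \cdot 113\right) = \left(-2338 + \left(16 - 19228\right)\right) \left(331 + 226\right) = \left(-2338 - 19212\right) 557 = \left(-21550\right) 557 = -12003350$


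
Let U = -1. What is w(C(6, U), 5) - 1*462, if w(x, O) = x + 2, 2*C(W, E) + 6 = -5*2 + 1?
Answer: -935/2 ≈ -467.50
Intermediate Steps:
C(W, E) = -15/2 (C(W, E) = -3 + (-5*2 + 1)/2 = -3 + (-10 + 1)/2 = -3 + (½)*(-9) = -3 - 9/2 = -15/2)
w(x, O) = 2 + x
w(C(6, U), 5) - 1*462 = (2 - 15/2) - 1*462 = -11/2 - 462 = -935/2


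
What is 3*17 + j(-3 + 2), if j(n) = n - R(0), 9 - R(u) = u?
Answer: 41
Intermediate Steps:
R(u) = 9 - u
j(n) = -9 + n (j(n) = n - (9 - 1*0) = n - (9 + 0) = n - 1*9 = n - 9 = -9 + n)
3*17 + j(-3 + 2) = 3*17 + (-9 + (-3 + 2)) = 51 + (-9 - 1) = 51 - 10 = 41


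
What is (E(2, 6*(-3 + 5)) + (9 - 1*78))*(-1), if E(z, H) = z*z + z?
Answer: 63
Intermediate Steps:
E(z, H) = z + z² (E(z, H) = z² + z = z + z²)
(E(2, 6*(-3 + 5)) + (9 - 1*78))*(-1) = (2*(1 + 2) + (9 - 1*78))*(-1) = (2*3 + (9 - 78))*(-1) = (6 - 69)*(-1) = -63*(-1) = 63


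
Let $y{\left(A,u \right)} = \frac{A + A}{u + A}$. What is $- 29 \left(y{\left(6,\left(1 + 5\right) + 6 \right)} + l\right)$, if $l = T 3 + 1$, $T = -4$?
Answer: $\frac{899}{3} \approx 299.67$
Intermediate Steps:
$l = -11$ ($l = \left(-4\right) 3 + 1 = -12 + 1 = -11$)
$y{\left(A,u \right)} = \frac{2 A}{A + u}$
$- 29 \left(y{\left(6,\left(1 + 5\right) + 6 \right)} + l\right) = - 29 \left(2 \cdot 6 \frac{1}{6 + \left(\left(1 + 5\right) + 6\right)} - 11\right) = - 29 \left(2 \cdot 6 \frac{1}{6 + \left(6 + 6\right)} - 11\right) = - 29 \left(2 \cdot 6 \frac{1}{6 + 12} - 11\right) = - 29 \left(2 \cdot 6 \cdot \frac{1}{18} - 11\right) = - 29 \left(\frac{2}{3} - 11\right) = \left(-29\right) \left(- \frac{31}{3}\right) = \frac{899}{3}$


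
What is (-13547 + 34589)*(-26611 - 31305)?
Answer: -1218668472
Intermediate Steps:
(-13547 + 34589)*(-26611 - 31305) = 21042*(-57916) = -1218668472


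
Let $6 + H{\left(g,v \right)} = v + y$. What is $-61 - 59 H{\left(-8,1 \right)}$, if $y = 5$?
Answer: $-61$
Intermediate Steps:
$H{\left(g,v \right)} = -1 + v$ ($H{\left(g,v \right)} = -6 + \left(v + 5\right) = -6 + \left(5 + v\right) = -1 + v$)
$-61 - 59 H{\left(-8,1 \right)} = -61 - 59 \left(-1 + 1\right) = -61 - 0 = -61 + 0 = -61$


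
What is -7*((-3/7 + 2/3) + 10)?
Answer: -215/3 ≈ -71.667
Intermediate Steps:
-7*((-3/7 + 2/3) + 10) = -7*((-3*⅐ + 2*(⅓)) + 10) = -7*((-3/7 + ⅔) + 10) = -7*(5/21 + 10) = -7*215/21 = -215/3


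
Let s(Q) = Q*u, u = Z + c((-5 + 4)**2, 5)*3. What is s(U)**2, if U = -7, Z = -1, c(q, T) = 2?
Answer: 1225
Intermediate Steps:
u = 5 (u = -1 + 2*3 = -1 + 6 = 5)
s(Q) = 5*Q (s(Q) = Q*5 = 5*Q)
s(U)**2 = (5*(-7))**2 = (-35)**2 = 1225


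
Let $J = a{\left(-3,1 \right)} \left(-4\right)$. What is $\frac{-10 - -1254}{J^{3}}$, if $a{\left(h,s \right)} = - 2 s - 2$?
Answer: $\frac{311}{1024} \approx 0.30371$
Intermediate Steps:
$a{\left(h,s \right)} = -2 - 2 s$
$J = 16$ ($J = \left(-2 - 2\right) \left(-4\right) = \left(-4\right) \left(-4\right) = 16$)
$\frac{-10 - -1254}{J^{3}} = \frac{-10 - -1254}{16^{3}} = \frac{-10 + 1254}{4096} = 1244 \cdot \frac{1}{4096} = \frac{311}{1024}$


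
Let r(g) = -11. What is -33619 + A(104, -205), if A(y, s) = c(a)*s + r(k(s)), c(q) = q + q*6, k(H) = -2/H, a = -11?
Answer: -17845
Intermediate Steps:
c(q) = 7*q (c(q) = q + 6*q = 7*q)
A(y, s) = -11 - 77*s (A(y, s) = (7*(-11))*s - 11 = -77*s - 11 = -11 - 77*s)
-33619 + A(104, -205) = -33619 + (-11 - 77*(-205)) = -33619 + (-11 + 15785) = -33619 + 15774 = -17845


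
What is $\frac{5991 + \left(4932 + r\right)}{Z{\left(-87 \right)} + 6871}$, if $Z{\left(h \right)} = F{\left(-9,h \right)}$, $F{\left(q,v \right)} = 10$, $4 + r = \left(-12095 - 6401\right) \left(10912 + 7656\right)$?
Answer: $- \frac{343422809}{6881} \approx -49909.0$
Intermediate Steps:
$r = -343433732$ ($r = -4 + \left(-12095 - 6401\right) \left(10912 + 7656\right) = -4 - 343433728 = -343433732$)
$Z{\left(h \right)} = 10$
$\frac{5991 + \left(4932 + r\right)}{Z{\left(-87 \right)} + 6871} = \frac{5991 + \left(4932 - 343433732\right)}{10 + 6871} = \frac{5991 - 343428800}{6881} = \left(-343422809\right) \frac{1}{6881} = - \frac{343422809}{6881}$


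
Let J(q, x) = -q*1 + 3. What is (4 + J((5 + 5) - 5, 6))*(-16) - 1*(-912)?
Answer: 880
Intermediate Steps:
J(q, x) = 3 - q (J(q, x) = -q + 3 = 3 - q)
(4 + J((5 + 5) - 5, 6))*(-16) - 1*(-912) = (4 + (3 - ((5 + 5) - 5)))*(-16) - 1*(-912) = (4 + (3 - (10 - 5)))*(-16) + 912 = (4 + (3 - 1*5))*(-16) + 912 = (4 + (3 - 5))*(-16) + 912 = (4 - 2)*(-16) + 912 = 2*(-16) + 912 = -32 + 912 = 880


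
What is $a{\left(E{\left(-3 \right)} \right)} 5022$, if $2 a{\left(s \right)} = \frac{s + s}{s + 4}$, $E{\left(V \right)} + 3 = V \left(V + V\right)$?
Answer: $\frac{75330}{19} \approx 3964.7$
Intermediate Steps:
$E{\left(V \right)} = -3 + 2 V^{2}$ ($E{\left(V \right)} = -3 + V \left(V + V\right) = -3 + V 2 V = -3 + 2 V^{2}$)
$a{\left(s \right)} = \frac{s}{4 + s}$ ($a{\left(s \right)} = \frac{\left(s + s\right) \frac{1}{s + 4}}{2} = \frac{2 s \frac{1}{4 + s}}{2} = \frac{s}{4 + s}$)
$a{\left(E{\left(-3 \right)} \right)} 5022 = \frac{-3 + 2 \left(-3\right)^{2}}{4 - \left(3 - 2 \left(-3\right)^{2}\right)} 5022 = \frac{-3 + 2 \cdot 9}{4 + \left(-3 + 2 \cdot 9\right)} 5022 = \frac{-3 + 18}{4 + \left(-3 + 18\right)} 5022 = \frac{15}{4 + 15} \cdot 5022 = \frac{15}{19} \cdot 5022 = \frac{75330}{19}$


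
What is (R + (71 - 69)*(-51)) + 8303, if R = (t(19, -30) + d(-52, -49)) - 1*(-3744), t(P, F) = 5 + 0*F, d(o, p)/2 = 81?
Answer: 12112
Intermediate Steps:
d(o, p) = 162 (d(o, p) = 2*81 = 162)
t(P, F) = 5 (t(P, F) = 5 + 0 = 5)
R = 3911 (R = (5 + 162) - 1*(-3744) = 167 + 3744 = 3911)
(R + (71 - 69)*(-51)) + 8303 = (3911 + (71 - 69)*(-51)) + 8303 = (3911 + 2*(-51)) + 8303 = (3911 - 102) + 8303 = 3809 + 8303 = 12112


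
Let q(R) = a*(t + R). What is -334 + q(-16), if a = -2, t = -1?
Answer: -300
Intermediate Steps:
q(R) = 2 - 2*R (q(R) = -2*(-1 + R) = 2 - 2*R)
-334 + q(-16) = -334 + (2 - 2*(-16)) = -334 + (2 + 32) = -334 + 34 = -300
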